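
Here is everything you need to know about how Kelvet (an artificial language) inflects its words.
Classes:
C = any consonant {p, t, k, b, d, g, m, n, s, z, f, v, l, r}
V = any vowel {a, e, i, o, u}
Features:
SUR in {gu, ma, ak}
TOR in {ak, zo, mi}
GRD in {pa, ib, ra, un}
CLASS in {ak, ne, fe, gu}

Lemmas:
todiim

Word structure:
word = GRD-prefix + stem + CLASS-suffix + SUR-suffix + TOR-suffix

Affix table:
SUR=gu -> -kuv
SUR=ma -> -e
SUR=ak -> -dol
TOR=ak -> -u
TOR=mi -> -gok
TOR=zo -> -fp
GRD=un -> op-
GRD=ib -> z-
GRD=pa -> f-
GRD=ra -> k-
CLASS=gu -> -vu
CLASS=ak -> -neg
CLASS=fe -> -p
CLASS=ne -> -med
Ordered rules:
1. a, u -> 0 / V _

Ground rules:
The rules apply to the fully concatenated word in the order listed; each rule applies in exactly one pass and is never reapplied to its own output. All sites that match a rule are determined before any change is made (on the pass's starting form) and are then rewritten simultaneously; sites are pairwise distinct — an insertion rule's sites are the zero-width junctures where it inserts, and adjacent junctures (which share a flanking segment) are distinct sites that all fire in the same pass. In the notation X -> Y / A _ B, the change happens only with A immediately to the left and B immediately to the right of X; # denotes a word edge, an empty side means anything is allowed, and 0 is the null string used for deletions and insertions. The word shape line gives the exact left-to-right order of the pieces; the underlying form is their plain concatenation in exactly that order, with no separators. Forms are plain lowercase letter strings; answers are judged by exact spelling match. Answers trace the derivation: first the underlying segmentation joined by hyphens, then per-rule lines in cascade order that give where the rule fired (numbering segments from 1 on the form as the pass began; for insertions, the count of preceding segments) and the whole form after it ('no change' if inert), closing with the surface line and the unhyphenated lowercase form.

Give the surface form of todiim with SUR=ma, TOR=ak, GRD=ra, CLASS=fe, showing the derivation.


underlying: k-todiim-p-e-u
1. a, u -> 0 / V _: fires at position(s) 10: ktodiimpe
surface: ktodiimpe


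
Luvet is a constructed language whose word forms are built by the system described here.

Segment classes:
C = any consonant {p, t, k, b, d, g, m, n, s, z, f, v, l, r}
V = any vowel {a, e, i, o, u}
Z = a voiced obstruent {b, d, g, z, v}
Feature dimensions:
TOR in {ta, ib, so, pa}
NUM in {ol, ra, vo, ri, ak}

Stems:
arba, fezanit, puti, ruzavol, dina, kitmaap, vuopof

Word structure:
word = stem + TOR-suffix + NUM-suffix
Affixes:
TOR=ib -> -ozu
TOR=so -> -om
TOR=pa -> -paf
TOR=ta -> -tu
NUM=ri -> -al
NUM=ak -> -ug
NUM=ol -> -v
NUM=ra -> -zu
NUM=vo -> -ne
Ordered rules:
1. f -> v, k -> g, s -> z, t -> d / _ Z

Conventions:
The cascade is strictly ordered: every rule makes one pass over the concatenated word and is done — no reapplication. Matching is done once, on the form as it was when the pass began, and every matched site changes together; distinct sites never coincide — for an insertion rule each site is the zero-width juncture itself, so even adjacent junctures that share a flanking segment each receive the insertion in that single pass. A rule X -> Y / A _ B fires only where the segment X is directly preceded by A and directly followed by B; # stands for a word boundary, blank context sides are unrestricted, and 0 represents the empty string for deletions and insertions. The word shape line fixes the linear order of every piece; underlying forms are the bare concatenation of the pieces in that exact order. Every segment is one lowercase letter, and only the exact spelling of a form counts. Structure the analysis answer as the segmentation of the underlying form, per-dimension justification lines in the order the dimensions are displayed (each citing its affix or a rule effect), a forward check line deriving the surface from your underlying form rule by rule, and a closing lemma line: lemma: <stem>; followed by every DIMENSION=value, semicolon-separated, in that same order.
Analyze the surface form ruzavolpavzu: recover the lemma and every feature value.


underlying: ruzavol-paf-zu
TOR=pa - signalled by the affix -paf
NUM=ra - signalled by the affix -zu
check: ruzavolpafzu -> ruzavolpavzu
lemma: ruzavol; TOR=pa; NUM=ra


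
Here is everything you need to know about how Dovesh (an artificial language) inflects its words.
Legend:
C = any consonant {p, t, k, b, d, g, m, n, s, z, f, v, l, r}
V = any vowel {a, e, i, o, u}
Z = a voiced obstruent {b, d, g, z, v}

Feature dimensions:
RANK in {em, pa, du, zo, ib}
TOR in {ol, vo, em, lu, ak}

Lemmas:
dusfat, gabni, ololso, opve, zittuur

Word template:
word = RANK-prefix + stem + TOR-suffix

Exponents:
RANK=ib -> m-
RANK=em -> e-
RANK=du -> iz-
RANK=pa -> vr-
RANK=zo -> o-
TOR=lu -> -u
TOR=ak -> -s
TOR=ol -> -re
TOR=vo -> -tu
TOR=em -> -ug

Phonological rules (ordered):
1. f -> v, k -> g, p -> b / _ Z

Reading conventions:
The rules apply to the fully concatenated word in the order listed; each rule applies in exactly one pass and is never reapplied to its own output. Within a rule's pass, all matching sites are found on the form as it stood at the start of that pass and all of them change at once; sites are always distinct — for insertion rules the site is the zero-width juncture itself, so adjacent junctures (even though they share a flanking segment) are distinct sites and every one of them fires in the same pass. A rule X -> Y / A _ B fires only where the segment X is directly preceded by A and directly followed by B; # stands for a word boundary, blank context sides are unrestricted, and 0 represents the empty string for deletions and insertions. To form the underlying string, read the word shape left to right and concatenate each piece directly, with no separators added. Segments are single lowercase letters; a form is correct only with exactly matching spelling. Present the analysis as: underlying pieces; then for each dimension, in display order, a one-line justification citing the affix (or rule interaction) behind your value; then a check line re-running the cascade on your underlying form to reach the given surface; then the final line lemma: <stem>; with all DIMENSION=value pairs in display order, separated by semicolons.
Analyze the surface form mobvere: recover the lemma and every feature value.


underlying: m-opve-re
RANK=ib - signalled by the affix m-
TOR=ol - signalled by the affix -re
check: mopvere -> mobvere
lemma: opve; RANK=ib; TOR=ol


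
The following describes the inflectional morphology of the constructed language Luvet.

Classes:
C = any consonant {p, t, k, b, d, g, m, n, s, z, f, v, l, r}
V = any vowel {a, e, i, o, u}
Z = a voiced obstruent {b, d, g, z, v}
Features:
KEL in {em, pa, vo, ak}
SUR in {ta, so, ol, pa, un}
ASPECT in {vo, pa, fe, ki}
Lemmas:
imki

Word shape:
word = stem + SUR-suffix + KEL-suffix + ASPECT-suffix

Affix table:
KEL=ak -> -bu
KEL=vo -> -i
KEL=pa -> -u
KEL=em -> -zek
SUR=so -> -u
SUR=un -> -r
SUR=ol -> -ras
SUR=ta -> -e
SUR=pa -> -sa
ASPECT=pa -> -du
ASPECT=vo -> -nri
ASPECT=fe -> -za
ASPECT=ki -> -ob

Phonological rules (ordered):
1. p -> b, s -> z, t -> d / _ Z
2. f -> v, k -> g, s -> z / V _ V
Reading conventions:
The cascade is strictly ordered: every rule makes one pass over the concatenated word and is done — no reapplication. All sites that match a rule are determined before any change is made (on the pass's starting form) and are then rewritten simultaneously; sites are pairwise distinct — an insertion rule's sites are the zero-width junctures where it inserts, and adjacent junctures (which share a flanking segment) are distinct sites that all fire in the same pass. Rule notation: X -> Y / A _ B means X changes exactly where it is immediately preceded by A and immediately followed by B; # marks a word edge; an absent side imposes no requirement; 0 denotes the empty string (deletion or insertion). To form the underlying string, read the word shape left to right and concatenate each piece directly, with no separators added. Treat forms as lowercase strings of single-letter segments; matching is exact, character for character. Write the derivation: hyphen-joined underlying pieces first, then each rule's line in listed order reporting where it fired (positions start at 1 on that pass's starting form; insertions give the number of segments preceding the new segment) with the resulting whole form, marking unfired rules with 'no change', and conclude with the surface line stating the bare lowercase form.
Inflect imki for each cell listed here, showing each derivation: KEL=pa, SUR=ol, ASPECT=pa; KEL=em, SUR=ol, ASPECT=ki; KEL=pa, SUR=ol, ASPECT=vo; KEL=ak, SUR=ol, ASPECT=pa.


cell KEL=pa, SUR=ol, ASPECT=pa:
underlying: imki-ras-u-du
1. p -> b, s -> z, t -> d / _ Z: no change
2. f -> v, k -> g, s -> z / V _ V: fires at position(s) 7: imkirazudu
surface: imkirazudu

cell KEL=em, SUR=ol, ASPECT=ki:
underlying: imki-ras-zek-ob
1. p -> b, s -> z, t -> d / _ Z: fires at position(s) 7: imkirazzekob
2. f -> v, k -> g, s -> z / V _ V: fires at position(s) 10: imkirazzegob
surface: imkirazzegob

cell KEL=pa, SUR=ol, ASPECT=vo:
underlying: imki-ras-u-nri
1. p -> b, s -> z, t -> d / _ Z: no change
2. f -> v, k -> g, s -> z / V _ V: fires at position(s) 7: imkirazunri
surface: imkirazunri

cell KEL=ak, SUR=ol, ASPECT=pa:
underlying: imki-ras-bu-du
1. p -> b, s -> z, t -> d / _ Z: fires at position(s) 7: imkirazbudu
2. f -> v, k -> g, s -> z / V _ V: no change
surface: imkirazbudu


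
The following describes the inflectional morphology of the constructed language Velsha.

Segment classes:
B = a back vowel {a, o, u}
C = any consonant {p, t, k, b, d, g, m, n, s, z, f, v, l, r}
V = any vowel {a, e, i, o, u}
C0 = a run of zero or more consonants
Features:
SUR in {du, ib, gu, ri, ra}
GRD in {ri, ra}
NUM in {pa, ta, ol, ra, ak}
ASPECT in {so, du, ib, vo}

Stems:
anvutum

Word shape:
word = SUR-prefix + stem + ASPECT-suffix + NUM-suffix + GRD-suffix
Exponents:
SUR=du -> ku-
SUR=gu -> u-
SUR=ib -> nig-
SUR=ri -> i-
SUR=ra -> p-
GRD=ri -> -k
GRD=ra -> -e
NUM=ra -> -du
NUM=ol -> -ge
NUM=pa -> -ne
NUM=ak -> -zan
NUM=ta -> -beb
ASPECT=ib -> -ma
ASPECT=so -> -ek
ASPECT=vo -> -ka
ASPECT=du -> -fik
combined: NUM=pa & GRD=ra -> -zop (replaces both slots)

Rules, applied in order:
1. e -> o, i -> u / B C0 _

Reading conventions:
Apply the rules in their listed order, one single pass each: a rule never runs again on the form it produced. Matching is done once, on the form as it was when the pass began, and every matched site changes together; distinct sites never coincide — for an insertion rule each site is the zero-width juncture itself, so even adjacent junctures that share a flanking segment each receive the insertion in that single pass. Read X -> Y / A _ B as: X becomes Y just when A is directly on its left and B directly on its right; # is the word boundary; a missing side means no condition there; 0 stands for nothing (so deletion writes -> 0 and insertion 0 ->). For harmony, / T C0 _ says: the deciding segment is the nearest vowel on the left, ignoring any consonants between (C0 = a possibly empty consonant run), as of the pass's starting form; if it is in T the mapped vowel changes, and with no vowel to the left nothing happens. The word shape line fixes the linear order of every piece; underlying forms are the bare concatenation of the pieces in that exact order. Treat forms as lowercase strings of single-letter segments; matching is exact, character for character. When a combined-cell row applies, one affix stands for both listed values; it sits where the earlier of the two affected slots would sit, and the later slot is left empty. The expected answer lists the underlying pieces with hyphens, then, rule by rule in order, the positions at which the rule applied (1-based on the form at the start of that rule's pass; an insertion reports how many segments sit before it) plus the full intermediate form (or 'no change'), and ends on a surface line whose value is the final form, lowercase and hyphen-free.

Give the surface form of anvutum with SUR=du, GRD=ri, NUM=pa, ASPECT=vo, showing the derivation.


underlying: ku-anvutum-ka-ne-k
1. e -> o, i -> u / B C0 _: fires at position(s) 13: kuanvutumkanok
surface: kuanvutumkanok


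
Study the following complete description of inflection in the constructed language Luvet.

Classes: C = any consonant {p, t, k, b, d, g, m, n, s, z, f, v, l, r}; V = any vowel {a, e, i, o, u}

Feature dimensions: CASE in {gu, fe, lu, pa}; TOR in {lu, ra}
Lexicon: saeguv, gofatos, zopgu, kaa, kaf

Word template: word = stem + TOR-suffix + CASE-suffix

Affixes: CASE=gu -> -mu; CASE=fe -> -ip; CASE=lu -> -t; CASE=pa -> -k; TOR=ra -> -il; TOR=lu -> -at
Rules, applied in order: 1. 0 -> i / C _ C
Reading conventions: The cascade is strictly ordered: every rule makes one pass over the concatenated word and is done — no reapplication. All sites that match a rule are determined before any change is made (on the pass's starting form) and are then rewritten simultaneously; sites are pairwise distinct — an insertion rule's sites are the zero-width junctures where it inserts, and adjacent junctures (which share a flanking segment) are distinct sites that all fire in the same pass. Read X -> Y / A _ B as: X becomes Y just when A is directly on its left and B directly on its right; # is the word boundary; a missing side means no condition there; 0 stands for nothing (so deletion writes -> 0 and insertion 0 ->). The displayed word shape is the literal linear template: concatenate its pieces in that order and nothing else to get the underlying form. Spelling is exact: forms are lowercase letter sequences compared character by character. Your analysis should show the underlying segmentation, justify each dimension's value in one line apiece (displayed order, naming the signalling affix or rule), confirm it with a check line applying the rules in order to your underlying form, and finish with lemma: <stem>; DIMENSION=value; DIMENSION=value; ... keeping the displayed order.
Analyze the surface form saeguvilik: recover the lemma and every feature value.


underlying: saeguv-il-k
CASE=pa - signalled by the affix -k
TOR=ra - signalled by the affix -il
check: saeguvilk -> saeguvilik
lemma: saeguv; CASE=pa; TOR=ra


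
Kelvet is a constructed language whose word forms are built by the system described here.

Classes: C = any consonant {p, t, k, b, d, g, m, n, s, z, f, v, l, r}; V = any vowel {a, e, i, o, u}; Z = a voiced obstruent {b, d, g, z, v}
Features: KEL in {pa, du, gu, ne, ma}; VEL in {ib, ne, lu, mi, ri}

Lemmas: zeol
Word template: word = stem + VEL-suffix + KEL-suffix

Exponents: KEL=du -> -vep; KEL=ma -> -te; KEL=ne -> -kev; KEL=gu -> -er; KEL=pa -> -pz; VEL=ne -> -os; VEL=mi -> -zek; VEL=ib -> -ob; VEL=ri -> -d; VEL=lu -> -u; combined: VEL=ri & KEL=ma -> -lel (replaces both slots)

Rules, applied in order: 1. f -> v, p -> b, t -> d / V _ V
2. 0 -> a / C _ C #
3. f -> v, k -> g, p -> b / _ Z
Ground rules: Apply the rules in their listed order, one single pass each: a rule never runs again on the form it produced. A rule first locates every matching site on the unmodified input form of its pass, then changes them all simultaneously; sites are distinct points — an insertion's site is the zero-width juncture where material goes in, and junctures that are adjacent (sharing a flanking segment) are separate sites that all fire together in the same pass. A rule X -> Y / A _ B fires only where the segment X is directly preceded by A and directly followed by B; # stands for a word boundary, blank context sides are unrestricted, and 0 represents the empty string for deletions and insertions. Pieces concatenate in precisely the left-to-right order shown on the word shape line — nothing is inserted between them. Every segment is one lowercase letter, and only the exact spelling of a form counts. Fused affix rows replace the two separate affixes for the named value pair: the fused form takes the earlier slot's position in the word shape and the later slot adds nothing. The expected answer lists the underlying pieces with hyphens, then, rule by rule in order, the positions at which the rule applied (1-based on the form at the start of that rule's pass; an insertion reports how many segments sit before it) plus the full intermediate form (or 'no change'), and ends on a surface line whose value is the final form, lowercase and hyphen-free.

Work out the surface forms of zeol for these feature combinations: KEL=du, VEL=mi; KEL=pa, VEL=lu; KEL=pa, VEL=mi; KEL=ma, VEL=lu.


cell KEL=du, VEL=mi:
underlying: zeol-zek-vep
1. f -> v, p -> b, t -> d / V _ V: no change
2. 0 -> a / C _ C #: no change
3. f -> v, k -> g, p -> b / _ Z: fires at position(s) 7: zeolzegvep
surface: zeolzegvep

cell KEL=pa, VEL=lu:
underlying: zeol-u-pz
1. f -> v, p -> b, t -> d / V _ V: no change
2. 0 -> a / C _ C #: inserts after position(s) 6: zeolupaz
3. f -> v, k -> g, p -> b / _ Z: no change
surface: zeolupaz

cell KEL=pa, VEL=mi:
underlying: zeol-zek-pz
1. f -> v, p -> b, t -> d / V _ V: no change
2. 0 -> a / C _ C #: inserts after position(s) 8: zeolzekpaz
3. f -> v, k -> g, p -> b / _ Z: no change
surface: zeolzekpaz

cell KEL=ma, VEL=lu:
underlying: zeol-u-te
1. f -> v, p -> b, t -> d / V _ V: fires at position(s) 6: zeolude
2. 0 -> a / C _ C #: no change
3. f -> v, k -> g, p -> b / _ Z: no change
surface: zeolude


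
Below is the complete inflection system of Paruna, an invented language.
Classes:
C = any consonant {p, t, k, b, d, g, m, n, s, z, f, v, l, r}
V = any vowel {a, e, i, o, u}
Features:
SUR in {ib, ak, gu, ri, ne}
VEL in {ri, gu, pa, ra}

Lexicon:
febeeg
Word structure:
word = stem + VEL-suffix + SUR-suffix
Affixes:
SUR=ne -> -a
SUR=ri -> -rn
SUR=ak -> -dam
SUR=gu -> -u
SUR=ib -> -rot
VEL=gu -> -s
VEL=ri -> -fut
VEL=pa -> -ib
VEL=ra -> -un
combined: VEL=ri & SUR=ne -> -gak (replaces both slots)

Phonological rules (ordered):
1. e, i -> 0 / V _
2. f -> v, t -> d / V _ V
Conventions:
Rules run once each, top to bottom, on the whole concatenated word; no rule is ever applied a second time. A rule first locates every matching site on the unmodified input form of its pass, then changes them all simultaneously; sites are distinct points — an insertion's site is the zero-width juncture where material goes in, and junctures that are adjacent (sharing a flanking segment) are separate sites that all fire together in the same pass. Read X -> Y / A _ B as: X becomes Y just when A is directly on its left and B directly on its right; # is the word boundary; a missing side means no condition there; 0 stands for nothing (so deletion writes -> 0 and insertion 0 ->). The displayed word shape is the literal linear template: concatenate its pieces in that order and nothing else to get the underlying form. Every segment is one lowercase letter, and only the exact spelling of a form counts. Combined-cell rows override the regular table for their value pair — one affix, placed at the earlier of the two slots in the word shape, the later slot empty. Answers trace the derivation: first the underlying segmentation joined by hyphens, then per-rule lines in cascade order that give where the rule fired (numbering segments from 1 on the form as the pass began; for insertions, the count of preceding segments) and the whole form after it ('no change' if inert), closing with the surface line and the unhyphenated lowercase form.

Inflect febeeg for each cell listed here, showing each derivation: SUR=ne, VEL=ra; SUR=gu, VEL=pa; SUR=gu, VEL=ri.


cell SUR=ne, VEL=ra:
underlying: febeeg-un-a
1. e, i -> 0 / V _: fires at position(s) 5: febeguna
2. f -> v, t -> d / V _ V: no change
surface: febeguna

cell SUR=gu, VEL=pa:
underlying: febeeg-ib-u
1. e, i -> 0 / V _: fires at position(s) 5: febegibu
2. f -> v, t -> d / V _ V: no change
surface: febegibu

cell SUR=gu, VEL=ri:
underlying: febeeg-fut-u
1. e, i -> 0 / V _: fires at position(s) 5: febegfutu
2. f -> v, t -> d / V _ V: fires at position(s) 8: febegfudu
surface: febegfudu


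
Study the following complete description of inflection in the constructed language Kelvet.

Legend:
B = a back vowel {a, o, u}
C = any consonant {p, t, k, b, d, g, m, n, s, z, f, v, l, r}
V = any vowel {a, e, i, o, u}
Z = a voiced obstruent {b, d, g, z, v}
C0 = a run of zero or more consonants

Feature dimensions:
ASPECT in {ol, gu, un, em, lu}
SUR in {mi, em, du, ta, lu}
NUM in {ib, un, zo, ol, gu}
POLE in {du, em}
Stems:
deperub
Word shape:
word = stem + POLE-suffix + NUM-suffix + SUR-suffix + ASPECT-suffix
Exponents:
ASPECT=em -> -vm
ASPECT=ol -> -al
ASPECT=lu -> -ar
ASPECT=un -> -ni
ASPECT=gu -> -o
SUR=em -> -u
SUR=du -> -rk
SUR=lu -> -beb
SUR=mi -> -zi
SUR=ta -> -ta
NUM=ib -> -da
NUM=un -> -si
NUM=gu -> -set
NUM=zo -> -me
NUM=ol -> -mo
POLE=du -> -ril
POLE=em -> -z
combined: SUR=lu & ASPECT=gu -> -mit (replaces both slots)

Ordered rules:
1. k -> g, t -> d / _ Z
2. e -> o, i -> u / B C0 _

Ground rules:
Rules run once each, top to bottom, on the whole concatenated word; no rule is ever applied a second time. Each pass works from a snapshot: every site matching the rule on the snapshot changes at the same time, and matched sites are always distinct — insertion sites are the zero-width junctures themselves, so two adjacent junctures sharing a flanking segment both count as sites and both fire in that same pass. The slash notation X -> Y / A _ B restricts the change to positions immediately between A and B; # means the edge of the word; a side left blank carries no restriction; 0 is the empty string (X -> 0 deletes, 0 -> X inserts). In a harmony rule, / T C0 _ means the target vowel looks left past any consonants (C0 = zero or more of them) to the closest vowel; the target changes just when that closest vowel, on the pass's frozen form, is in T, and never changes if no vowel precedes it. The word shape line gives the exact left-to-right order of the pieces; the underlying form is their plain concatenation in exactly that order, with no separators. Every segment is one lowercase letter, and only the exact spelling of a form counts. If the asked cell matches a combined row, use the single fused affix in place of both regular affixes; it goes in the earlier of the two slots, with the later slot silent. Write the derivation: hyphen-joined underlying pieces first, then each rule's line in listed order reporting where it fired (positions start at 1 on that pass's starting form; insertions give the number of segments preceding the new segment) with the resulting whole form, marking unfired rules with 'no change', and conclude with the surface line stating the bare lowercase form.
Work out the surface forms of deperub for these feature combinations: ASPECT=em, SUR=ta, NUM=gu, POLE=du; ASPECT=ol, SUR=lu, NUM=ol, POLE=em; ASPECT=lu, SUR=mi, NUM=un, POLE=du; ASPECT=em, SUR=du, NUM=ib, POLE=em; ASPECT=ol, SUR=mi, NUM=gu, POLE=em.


cell ASPECT=em, SUR=ta, NUM=gu, POLE=du:
underlying: deperub-ril-set-ta-vm
1. k -> g, t -> d / _ Z: no change
2. e -> o, i -> u / B C0 _: fires at position(s) 9: deperubrulsettavm
surface: deperubrulsettavm

cell ASPECT=ol, SUR=lu, NUM=ol, POLE=em:
underlying: deperub-z-mo-beb-al
1. k -> g, t -> d / _ Z: no change
2. e -> o, i -> u / B C0 _: fires at position(s) 12: deperubzmobobal
surface: deperubzmobobal

cell ASPECT=lu, SUR=mi, NUM=un, POLE=du:
underlying: deperub-ril-si-zi-ar
1. k -> g, t -> d / _ Z: no change
2. e -> o, i -> u / B C0 _: fires at position(s) 9: deperubrulsiziar
surface: deperubrulsiziar

cell ASPECT=em, SUR=du, NUM=ib, POLE=em:
underlying: deperub-z-da-rk-vm
1. k -> g, t -> d / _ Z: fires at position(s) 12: deperubzdargvm
2. e -> o, i -> u / B C0 _: no change
surface: deperubzdargvm

cell ASPECT=ol, SUR=mi, NUM=gu, POLE=em:
underlying: deperub-z-set-zi-al
1. k -> g, t -> d / _ Z: fires at position(s) 11: deperubzsedzial
2. e -> o, i -> u / B C0 _: fires at position(s) 10: deperubzsodzial
surface: deperubzsodzial


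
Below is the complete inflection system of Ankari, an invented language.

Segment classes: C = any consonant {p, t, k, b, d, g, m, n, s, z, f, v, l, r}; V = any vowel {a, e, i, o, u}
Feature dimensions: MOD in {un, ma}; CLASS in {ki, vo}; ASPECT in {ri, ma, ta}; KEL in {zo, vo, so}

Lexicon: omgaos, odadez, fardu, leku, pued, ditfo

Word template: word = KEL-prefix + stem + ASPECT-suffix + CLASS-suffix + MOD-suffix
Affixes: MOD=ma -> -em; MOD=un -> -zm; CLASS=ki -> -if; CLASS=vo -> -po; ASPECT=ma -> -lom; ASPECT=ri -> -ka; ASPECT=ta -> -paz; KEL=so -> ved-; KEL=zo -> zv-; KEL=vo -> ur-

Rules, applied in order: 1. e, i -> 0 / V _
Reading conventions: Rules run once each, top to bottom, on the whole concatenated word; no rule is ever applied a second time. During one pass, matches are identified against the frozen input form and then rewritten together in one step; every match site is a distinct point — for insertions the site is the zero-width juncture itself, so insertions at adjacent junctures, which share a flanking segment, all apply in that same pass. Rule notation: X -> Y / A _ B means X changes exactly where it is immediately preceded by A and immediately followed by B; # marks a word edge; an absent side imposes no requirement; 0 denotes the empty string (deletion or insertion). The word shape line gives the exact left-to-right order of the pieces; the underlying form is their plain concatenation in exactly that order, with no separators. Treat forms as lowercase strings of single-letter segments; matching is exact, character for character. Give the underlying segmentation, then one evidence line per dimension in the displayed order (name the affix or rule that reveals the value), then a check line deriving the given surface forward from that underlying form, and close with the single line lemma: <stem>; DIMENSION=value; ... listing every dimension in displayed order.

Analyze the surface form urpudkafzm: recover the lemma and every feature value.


underlying: ur-pued-ka-if-zm
MOD=un - signalled by the affix -zm
CLASS=ki - signalled by the affix -if
ASPECT=ri - signalled by the affix -ka
KEL=vo - signalled by the affix ur-
check: urpuedkaifzm -> urpudkafzm
lemma: pued; MOD=un; CLASS=ki; ASPECT=ri; KEL=vo


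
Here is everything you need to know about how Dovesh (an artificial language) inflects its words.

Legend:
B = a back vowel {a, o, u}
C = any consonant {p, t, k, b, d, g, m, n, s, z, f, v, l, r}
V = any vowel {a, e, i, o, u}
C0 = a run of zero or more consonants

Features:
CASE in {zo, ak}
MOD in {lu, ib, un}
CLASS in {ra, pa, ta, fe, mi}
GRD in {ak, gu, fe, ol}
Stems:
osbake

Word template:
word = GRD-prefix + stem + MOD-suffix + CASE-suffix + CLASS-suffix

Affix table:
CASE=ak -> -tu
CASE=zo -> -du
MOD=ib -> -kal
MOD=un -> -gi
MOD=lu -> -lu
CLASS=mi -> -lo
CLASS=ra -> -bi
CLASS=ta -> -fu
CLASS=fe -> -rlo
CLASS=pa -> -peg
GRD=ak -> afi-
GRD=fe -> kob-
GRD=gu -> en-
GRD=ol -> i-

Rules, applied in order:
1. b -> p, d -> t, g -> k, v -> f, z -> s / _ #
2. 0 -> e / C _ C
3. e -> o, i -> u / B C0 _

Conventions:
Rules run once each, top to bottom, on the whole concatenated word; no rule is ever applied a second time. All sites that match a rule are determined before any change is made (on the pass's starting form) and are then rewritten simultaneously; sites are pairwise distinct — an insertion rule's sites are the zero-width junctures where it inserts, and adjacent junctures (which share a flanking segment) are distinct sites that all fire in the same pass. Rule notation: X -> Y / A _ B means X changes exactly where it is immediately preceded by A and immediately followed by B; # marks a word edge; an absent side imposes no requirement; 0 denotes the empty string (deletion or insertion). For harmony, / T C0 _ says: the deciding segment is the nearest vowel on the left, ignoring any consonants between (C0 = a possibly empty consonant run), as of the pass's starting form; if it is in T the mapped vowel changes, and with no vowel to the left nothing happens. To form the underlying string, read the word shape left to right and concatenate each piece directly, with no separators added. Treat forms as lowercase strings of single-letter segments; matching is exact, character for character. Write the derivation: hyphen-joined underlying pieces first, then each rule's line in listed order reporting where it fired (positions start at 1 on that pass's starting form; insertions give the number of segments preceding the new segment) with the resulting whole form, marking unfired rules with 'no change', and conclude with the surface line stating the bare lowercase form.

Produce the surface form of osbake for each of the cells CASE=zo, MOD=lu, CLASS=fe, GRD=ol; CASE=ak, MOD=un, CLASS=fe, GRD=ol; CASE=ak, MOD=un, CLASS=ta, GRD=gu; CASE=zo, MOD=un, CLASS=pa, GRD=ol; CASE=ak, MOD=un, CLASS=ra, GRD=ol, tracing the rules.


cell CASE=zo, MOD=lu, CLASS=fe, GRD=ol:
underlying: i-osbake-lu-du-rlo
1. b -> p, d -> t, g -> k, v -> f, z -> s / _ #: no change
2. 0 -> e / C _ C: inserts after position(s) 3, 12: iosebakeludurelo
3. e -> o, i -> u / B C0 _: fires at position(s) 4, 8, 14: iosobakoludurolo
surface: iosobakoludurolo

cell CASE=ak, MOD=un, CLASS=fe, GRD=ol:
underlying: i-osbake-gi-tu-rlo
1. b -> p, d -> t, g -> k, v -> f, z -> s / _ #: no change
2. 0 -> e / C _ C: inserts after position(s) 3, 12: iosebakegiturelo
3. e -> o, i -> u / B C0 _: fires at position(s) 4, 8, 14: iosobakogiturolo
surface: iosobakogiturolo

cell CASE=ak, MOD=un, CLASS=ta, GRD=gu:
underlying: en-osbake-gi-tu-fu
1. b -> p, d -> t, g -> k, v -> f, z -> s / _ #: no change
2. 0 -> e / C _ C: inserts after position(s) 4: enosebakegitufu
3. e -> o, i -> u / B C0 _: fires at position(s) 5, 9: enosobakogitufu
surface: enosobakogitufu

cell CASE=zo, MOD=un, CLASS=pa, GRD=ol:
underlying: i-osbake-gi-du-peg
1. b -> p, d -> t, g -> k, v -> f, z -> s / _ #: fires at position(s) 14: iosbakegidupek
2. 0 -> e / C _ C: inserts after position(s) 3: iosebakegidupek
3. e -> o, i -> u / B C0 _: fires at position(s) 4, 8, 14: iosobakogidupok
surface: iosobakogidupok

cell CASE=ak, MOD=un, CLASS=ra, GRD=ol:
underlying: i-osbake-gi-tu-bi
1. b -> p, d -> t, g -> k, v -> f, z -> s / _ #: no change
2. 0 -> e / C _ C: inserts after position(s) 3: iosebakegitubi
3. e -> o, i -> u / B C0 _: fires at position(s) 4, 8, 14: iosobakogitubu
surface: iosobakogitubu


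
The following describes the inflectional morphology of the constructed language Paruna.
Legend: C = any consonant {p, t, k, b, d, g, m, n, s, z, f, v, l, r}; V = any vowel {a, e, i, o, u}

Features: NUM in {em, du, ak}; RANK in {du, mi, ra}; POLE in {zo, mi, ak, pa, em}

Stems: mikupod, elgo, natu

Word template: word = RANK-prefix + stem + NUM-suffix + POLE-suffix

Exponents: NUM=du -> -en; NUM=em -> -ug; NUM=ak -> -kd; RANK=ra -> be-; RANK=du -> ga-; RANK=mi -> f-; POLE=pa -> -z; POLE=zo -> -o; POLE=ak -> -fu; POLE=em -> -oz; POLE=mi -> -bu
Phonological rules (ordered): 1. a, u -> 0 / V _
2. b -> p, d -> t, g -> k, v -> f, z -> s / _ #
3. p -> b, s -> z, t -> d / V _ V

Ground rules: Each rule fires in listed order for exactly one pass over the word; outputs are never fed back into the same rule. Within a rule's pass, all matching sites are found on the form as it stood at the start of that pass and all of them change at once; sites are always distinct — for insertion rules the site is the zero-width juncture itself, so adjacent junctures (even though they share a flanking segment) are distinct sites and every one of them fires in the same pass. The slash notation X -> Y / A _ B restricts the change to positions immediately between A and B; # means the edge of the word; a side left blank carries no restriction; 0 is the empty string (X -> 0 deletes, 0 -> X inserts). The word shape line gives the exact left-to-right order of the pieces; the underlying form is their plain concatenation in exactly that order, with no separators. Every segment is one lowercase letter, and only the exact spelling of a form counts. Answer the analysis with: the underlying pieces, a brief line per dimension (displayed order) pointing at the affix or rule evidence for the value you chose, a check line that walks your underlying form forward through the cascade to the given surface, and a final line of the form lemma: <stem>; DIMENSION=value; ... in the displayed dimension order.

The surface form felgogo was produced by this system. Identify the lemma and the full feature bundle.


underlying: f-elgo-ug-o
NUM=em - signalled by the affix -ug
RANK=mi - signalled by the affix f-
POLE=zo - signalled by the affix -o
check: felgougo -> felgogo -> felgogo -> felgogo
lemma: elgo; NUM=em; RANK=mi; POLE=zo


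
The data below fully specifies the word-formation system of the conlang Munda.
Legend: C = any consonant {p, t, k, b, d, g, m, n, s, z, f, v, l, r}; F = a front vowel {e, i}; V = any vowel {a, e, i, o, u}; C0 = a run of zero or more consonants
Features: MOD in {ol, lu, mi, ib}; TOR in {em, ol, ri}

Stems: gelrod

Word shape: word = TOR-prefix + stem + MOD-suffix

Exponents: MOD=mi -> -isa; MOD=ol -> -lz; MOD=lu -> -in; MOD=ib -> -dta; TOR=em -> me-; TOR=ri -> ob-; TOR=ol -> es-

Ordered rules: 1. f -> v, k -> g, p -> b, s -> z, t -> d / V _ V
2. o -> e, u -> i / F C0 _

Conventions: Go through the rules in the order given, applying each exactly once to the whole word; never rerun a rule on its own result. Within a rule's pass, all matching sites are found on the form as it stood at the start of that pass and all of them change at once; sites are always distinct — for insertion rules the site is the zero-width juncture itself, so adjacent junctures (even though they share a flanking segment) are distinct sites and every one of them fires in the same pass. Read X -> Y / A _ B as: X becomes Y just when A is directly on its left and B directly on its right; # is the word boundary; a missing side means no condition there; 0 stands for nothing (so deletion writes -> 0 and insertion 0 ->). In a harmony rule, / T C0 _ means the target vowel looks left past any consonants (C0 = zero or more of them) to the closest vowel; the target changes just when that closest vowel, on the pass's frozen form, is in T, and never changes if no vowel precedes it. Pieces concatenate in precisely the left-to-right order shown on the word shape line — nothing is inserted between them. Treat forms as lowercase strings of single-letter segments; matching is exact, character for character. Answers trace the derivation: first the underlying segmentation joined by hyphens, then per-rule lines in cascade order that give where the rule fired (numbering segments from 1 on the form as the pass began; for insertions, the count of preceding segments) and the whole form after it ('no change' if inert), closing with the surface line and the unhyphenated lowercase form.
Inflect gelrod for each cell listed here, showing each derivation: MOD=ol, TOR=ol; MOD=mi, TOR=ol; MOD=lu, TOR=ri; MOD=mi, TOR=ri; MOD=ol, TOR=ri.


cell MOD=ol, TOR=ol:
underlying: es-gelrod-lz
1. f -> v, k -> g, p -> b, s -> z, t -> d / V _ V: no change
2. o -> e, u -> i / F C0 _: fires at position(s) 7: esgelredlz
surface: esgelredlz

cell MOD=mi, TOR=ol:
underlying: es-gelrod-isa
1. f -> v, k -> g, p -> b, s -> z, t -> d / V _ V: fires at position(s) 10: esgelrodiza
2. o -> e, u -> i / F C0 _: fires at position(s) 7: esgelrediza
surface: esgelrediza

cell MOD=lu, TOR=ri:
underlying: ob-gelrod-in
1. f -> v, k -> g, p -> b, s -> z, t -> d / V _ V: no change
2. o -> e, u -> i / F C0 _: fires at position(s) 7: obgelredin
surface: obgelredin

cell MOD=mi, TOR=ri:
underlying: ob-gelrod-isa
1. f -> v, k -> g, p -> b, s -> z, t -> d / V _ V: fires at position(s) 10: obgelrodiza
2. o -> e, u -> i / F C0 _: fires at position(s) 7: obgelrediza
surface: obgelrediza

cell MOD=ol, TOR=ri:
underlying: ob-gelrod-lz
1. f -> v, k -> g, p -> b, s -> z, t -> d / V _ V: no change
2. o -> e, u -> i / F C0 _: fires at position(s) 7: obgelredlz
surface: obgelredlz


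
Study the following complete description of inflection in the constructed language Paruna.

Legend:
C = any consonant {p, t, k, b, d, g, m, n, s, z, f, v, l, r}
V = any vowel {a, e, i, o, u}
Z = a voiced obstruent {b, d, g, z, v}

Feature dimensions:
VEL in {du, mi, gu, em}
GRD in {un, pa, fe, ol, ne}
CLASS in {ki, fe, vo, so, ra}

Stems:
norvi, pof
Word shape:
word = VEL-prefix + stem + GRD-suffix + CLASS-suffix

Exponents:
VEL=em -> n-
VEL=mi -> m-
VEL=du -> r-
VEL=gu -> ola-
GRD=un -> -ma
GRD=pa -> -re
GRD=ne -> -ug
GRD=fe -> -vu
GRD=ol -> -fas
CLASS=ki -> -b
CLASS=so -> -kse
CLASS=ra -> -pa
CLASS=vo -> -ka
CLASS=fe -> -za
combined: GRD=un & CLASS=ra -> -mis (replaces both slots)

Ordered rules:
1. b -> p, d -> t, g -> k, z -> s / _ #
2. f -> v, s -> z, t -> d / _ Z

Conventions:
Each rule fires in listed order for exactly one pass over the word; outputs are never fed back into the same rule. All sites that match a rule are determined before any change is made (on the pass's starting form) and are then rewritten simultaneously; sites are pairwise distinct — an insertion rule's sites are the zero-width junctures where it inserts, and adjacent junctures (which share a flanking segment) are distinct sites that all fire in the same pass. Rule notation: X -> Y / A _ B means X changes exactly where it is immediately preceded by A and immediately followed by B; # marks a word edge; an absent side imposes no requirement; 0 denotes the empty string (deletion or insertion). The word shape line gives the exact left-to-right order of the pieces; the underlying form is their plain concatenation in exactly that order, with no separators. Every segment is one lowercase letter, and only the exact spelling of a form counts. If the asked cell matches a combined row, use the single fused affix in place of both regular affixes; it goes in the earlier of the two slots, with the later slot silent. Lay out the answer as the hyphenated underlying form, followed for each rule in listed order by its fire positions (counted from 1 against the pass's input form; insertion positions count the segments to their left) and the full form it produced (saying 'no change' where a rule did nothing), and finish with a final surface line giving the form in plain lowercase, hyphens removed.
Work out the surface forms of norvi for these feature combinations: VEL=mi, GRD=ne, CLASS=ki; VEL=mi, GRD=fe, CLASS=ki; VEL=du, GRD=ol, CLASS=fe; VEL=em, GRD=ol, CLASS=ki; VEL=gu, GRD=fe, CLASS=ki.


cell VEL=mi, GRD=ne, CLASS=ki:
underlying: m-norvi-ug-b
1. b -> p, d -> t, g -> k, z -> s / _ #: fires at position(s) 9: mnorviugp
2. f -> v, s -> z, t -> d / _ Z: no change
surface: mnorviugp

cell VEL=mi, GRD=fe, CLASS=ki:
underlying: m-norvi-vu-b
1. b -> p, d -> t, g -> k, z -> s / _ #: fires at position(s) 9: mnorvivup
2. f -> v, s -> z, t -> d / _ Z: no change
surface: mnorvivup

cell VEL=du, GRD=ol, CLASS=fe:
underlying: r-norvi-fas-za
1. b -> p, d -> t, g -> k, z -> s / _ #: no change
2. f -> v, s -> z, t -> d / _ Z: fires at position(s) 9: rnorvifazza
surface: rnorvifazza

cell VEL=em, GRD=ol, CLASS=ki:
underlying: n-norvi-fas-b
1. b -> p, d -> t, g -> k, z -> s / _ #: fires at position(s) 10: nnorvifasp
2. f -> v, s -> z, t -> d / _ Z: no change
surface: nnorvifasp

cell VEL=gu, GRD=fe, CLASS=ki:
underlying: ola-norvi-vu-b
1. b -> p, d -> t, g -> k, z -> s / _ #: fires at position(s) 11: olanorvivup
2. f -> v, s -> z, t -> d / _ Z: no change
surface: olanorvivup


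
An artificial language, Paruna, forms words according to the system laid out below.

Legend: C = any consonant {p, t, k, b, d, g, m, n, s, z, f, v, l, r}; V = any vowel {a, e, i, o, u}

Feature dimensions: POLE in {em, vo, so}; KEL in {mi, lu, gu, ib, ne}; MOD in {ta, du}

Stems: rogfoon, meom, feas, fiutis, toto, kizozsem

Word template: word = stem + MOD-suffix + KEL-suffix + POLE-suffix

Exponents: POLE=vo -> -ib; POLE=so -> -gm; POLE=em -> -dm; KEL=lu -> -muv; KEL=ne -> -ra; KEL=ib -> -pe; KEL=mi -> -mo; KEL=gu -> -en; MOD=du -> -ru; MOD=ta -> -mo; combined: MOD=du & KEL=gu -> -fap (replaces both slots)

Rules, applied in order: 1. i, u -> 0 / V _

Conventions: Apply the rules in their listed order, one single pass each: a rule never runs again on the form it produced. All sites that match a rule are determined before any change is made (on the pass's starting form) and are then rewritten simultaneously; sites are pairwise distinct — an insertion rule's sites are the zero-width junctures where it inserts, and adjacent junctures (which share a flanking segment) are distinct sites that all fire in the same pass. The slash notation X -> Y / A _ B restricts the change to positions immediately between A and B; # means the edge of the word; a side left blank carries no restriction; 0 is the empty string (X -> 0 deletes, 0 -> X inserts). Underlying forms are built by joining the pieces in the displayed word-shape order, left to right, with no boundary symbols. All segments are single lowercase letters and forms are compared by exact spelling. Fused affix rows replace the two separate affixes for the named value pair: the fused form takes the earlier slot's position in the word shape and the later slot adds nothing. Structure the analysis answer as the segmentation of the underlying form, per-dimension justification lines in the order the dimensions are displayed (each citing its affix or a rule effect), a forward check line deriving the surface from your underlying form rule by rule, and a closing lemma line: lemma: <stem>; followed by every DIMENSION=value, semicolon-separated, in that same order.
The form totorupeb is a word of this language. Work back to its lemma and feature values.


underlying: toto-ru-pe-ib
POLE=vo - signalled by the affix -ib
KEL=ib - signalled by the affix -pe
MOD=du - signalled by the affix -ru
check: totorupeib -> totorupeb
lemma: toto; POLE=vo; KEL=ib; MOD=du
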